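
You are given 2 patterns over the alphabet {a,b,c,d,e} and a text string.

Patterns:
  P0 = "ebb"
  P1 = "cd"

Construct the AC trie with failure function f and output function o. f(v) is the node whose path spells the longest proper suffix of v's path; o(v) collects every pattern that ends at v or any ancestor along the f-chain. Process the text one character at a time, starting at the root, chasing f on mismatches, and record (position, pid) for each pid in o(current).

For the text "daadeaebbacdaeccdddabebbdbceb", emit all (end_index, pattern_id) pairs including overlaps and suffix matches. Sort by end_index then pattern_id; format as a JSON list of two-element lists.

Build automaton:
Trie (insert patterns):
  0='ε' goto c→4 e→1
  1='e' goto b→2
  2='eb' goto b→3
  3='ebb' goto ·  [P0 ends]
  4='c' goto d→5
  5='cd' goto ·  [P1 ends]

Failure links (BFS by depth):
  n1('e'): parent n0 fail=0; on 'e' 0 → fail=0;  out ∅∪∅=∅
  n4('c'): parent n0 fail=0; on 'c' 0 → fail=0;  out ∅∪∅=∅
  n2('eb'): parent n1 fail=0; on 'b' 0 → fail=0;  out ∅∪∅=∅
  n5('cd'): parent n4 fail=0; on 'd' 0 → fail=0;  out {1}∪∅={1}
  n3('ebb'): parent n2 fail=0; on 'b' 0 → fail=0;  out {0}∪∅={0}

Text stream:
[0] read 'd'  n0⇒n0
[1] read 'a'  n0⇒n0
[2] read 'a'  n0⇒n0
[3] read 'd'  n0⇒n0
[4] read 'e'  n0⇒n1
[5] read 'a'  n1⇒n0 (via fail)
[6] read 'e'  n0⇒n1
[7] read 'b'  n1⇒n2
[8] read 'b'  n2⇒n3  emit P0@[6:8]
[9] read 'a'  n3⇒n0 (via fail)
[10] read 'c'  n0⇒n4
[11] read 'd'  n4⇒n5  emit P1@[10:11]
[12] read 'a'  n5⇒n0 (via fail)
[13] read 'e'  n0⇒n1
[14] read 'c'  n1⇒n4 (via fail)
[15] read 'c'  n4⇒n4 (via fail)
[16] read 'd'  n4⇒n5  emit P1@[15:16]
[17] read 'd'  n5⇒n0 (via fail)
[18] read 'd'  n0⇒n0
[19] read 'a'  n0⇒n0
[20] read 'b'  n0⇒n0
[21] read 'e'  n0⇒n1
[22] read 'b'  n1⇒n2
[23] read 'b'  n2⇒n3  emit P0@[21:23]
[24] read 'd'  n3⇒n0 (via fail)
[25] read 'b'  n0⇒n0
[26] read 'c'  n0⇒n4
[27] read 'e'  n4⇒n1 (via fail)
[28] read 'b'  n1⇒n2

All matches (sorted): [[8,0],[11,1],[16,1],[23,0]]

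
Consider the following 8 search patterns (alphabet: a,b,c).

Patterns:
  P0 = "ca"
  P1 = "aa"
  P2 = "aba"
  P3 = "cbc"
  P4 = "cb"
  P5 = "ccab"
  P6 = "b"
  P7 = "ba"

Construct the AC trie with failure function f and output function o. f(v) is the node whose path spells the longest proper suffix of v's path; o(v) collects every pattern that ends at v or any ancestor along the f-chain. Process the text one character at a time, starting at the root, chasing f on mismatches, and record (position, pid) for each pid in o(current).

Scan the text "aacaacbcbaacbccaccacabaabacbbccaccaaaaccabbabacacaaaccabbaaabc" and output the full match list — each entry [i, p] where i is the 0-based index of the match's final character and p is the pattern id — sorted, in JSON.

Build automaton:
Trie nodes:
  0='ε' goto a→3 b→12 c→1
  1='c' goto a→2 b→7 c→9
  2='ca' goto ·  [P0 ends]
  3='a' goto a→4 b→5
  4='aa' goto ·  [P1 ends]
  5='ab' goto a→6
  6='aba' goto ·  [P2 ends]
  7='cb' goto c→8  [P4 ends]
  8='cbc' goto ·  [P3 ends]
  9='cc' goto a→10
  10='cca' goto b→11
  11='ccab' goto ·  [P5 ends]
  12='b' goto a→13  [P6 ends]
  13='ba' goto ·  [P7 ends]

Failure links (BFS by depth):
  n1('c'): parent n0 fail=0; on 'c' 0 → fail=0;  out ∅∪∅=∅
  n3('a'): parent n0 fail=0; on 'a' 0 → fail=0;  out ∅∪∅=∅
  n12('b'): parent n0 fail=0; on 'b' 0 → fail=0;  out {6}∪∅={6}
  n2('ca'): parent n1 fail=0; on 'a' 0 → fail=3;  out {0}∪∅={0}
  n4('aa'): parent n3 fail=0; on 'a' 0 → fail=3;  out {1}∪∅={1}
  n5('ab'): parent n3 fail=0; on 'b' 0 → fail=12;  out ∅∪{6}={6}
  n7('cb'): parent n1 fail=0; on 'b' 0 → fail=12;  out {4}∪{6}={4,6}
  n9('cc'): parent n1 fail=0; on 'c' 0 → fail=1;  out ∅∪∅=∅
  n13('ba'): parent n12 fail=0; on 'a' 0 → fail=3;  out {7}∪∅={7}
  n6('aba'): parent n5 fail=12; on 'a' 12 → fail=13;  out {2}∪{7}={2,7}
  n8('cbc'): parent n7 fail=12; on 'c' 12→0 → fail=1;  out {3}∪∅={3}
  n10('cca'): parent n9 fail=1; on 'a' 1 → fail=2;  out ∅∪{0}={0}
  n11('ccab'): parent n10 fail=2; on 'b' 2→3 → fail=5;  out {5}∪{6}={5,6}

Run:
i=0 'a': node 0→3
i=1 'a': node 3→4  emit P1@[0:1]
i=2 'c': node 4→1 ·f
i=3 'a': node 1→2  emit P0@[2:3]
i=4 'a': node 2→4 ·f  emit P1@[3:4]
i=5 'c': node 4→1 ·f
i=6 'b': node 1→7  emit P4@[5:6],P6@[6:6]
i=7 'c': node 7→8  emit P3@[5:7]
i=8 'b': node 8→7 ·f  emit P4@[7:8],P6@[8:8]
i=9 'a': node 7→13 ·f  emit P7@[8:9]
i=10 'a': node 13→4 ·f  emit P1@[9:10]
i=11 'c': node 4→1 ·f
i=12 'b': node 1→7  emit P4@[11:12],P6@[12:12]
i=13 'c': node 7→8  emit P3@[11:13]
i=14 'c': node 8→9 ·f
i=15 'a': node 9→10  emit P0@[14:15]
i=16 'c': node 10→1 ·f
i=17 'c': node 1→9
i=18 'a': node 9→10  emit P0@[17:18]
i=19 'c': node 10→1 ·f
i=20 'a': node 1→2  emit P0@[19:20]
i=21 'b': node 2→5 ·f  emit P6@[21:21]
i=22 'a': node 5→6  emit P2@[20:22],P7@[21:22]
i=23 'a': node 6→4 ·f  emit P1@[22:23]
i=24 'b': node 4→5 ·f  emit P6@[24:24]
i=25 'a': node 5→6  emit P2@[23:25],P7@[24:25]
i=26 'c': node 6→1 ·f
i=27 'b': node 1→7  emit P4@[26:27],P6@[27:27]
i=28 'b': node 7→12 ·f  emit P6@[28:28]
i=29 'c': node 12→1 ·f
i=30 'c': node 1→9
i=31 'a': node 9→10  emit P0@[30:31]
i=32 'c': node 10→1 ·f
i=33 'c': node 1→9
i=34 'a': node 9→10  emit P0@[33:34]
i=35 'a': node 10→4 ·f  emit P1@[34:35]
i=36 'a': node 4→4 ·f  emit P1@[35:36]
i=37 'a': node 4→4 ·f  emit P1@[36:37]
i=38 'c': node 4→1 ·f
i=39 'c': node 1→9
i=40 'a': node 9→10  emit P0@[39:40]
i=41 'b': node 10→11  emit P5@[38:41],P6@[41:41]
i=42 'b': node 11→12 ·f  emit P6@[42:42]
i=43 'a': node 12→13  emit P7@[42:43]
i=44 'b': node 13→5 ·f  emit P6@[44:44]
i=45 'a': node 5→6  emit P2@[43:45],P7@[44:45]
i=46 'c': node 6→1 ·f
i=47 'a': node 1→2  emit P0@[46:47]
i=48 'c': node 2→1 ·f
i=49 'a': node 1→2  emit P0@[48:49]
i=50 'a': node 2→4 ·f  emit P1@[49:50]
i=51 'a': node 4→4 ·f  emit P1@[50:51]
i=52 'c': node 4→1 ·f
i=53 'c': node 1→9
i=54 'a': node 9→10  emit P0@[53:54]
i=55 'b': node 10→11  emit P5@[52:55],P6@[55:55]
i=56 'b': node 11→12 ·f  emit P6@[56:56]
i=57 'a': node 12→13  emit P7@[56:57]
i=58 'a': node 13→4 ·f  emit P1@[57:58]
i=59 'a': node 4→4 ·f  emit P1@[58:59]
i=60 'b': node 4→5 ·f  emit P6@[60:60]
i=61 'c': node 5→1 ·f

Result: [[1,1],[3,0],[4,1],[6,4],[6,6],[7,3],[8,4],[8,6],[9,7],[10,1],[12,4],[12,6],[13,3],[15,0],[18,0],[20,0],[21,6],[22,2],[22,7],[23,1],[24,6],[25,2],[25,7],[27,4],[27,6],[28,6],[31,0],[34,0],[35,1],[36,1],[37,1],[40,0],[41,5],[41,6],[42,6],[43,7],[44,6],[45,2],[45,7],[47,0],[49,0],[50,1],[51,1],[54,0],[55,5],[55,6],[56,6],[57,7],[58,1],[59,1],[60,6]]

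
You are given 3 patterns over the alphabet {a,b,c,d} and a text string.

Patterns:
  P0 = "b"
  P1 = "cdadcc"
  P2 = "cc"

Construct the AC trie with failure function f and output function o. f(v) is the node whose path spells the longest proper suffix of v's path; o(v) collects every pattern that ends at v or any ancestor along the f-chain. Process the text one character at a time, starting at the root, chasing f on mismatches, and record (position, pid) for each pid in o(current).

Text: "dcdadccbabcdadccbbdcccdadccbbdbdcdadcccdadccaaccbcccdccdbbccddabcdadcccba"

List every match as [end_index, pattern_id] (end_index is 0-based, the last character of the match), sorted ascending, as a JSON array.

Build automaton:
Trie (insert patterns):
  0='ε' goto b→1 c→2
  1='b' goto ·  ←P0
  2='c' goto c→8 d→3
  3='cd' goto a→4
  4='cda' goto d→5
  5='cdad' goto c→6
  6='cdadc' goto c→7
  7='cdadcc' goto ·  ←P1
  8='cc' goto ·  ←P2

BFS fail/out derivation:
  fail(1) 'b': from fail(0)=0 chase 'b': 0 ⇒ 0;  out={0}∪out(0)={0}
  fail(2) 'c': from fail(0)=0 chase 'c': 0 ⇒ 0;  out=∅∪out(0)=∅
  fail(3) 'cd': from fail(2)=0 chase 'd': 0 ⇒ 0;  out=∅∪out(0)=∅
  fail(8) 'cc': from fail(2)=0 chase 'c': 0 ⇒ 2;  out={2}∪out(2)={2}
  fail(4) 'cda': from fail(3)=0 chase 'a': 0 ⇒ 0;  out=∅∪out(0)=∅
  fail(5) 'cdad': from fail(4)=0 chase 'd': 0 ⇒ 0;  out=∅∪out(0)=∅
  fail(6) 'cdadc': from fail(5)=0 chase 'c': 0 ⇒ 2;  out=∅∪out(2)=∅
  fail(7) 'cdadcc': from fail(6)=2 chase 'c': 2 ⇒ 8;  out={1}∪out(8)={1,2}

Scan:
[0] read 'd'  n0⇒n0
[1] read 'c'  n0⇒n2
[2] read 'd'  n2⇒n3
[3] read 'a'  n3⇒n4
[4] read 'd'  n4⇒n5
[5] read 'c'  n5⇒n6
[6] read 'c'  n6⇒n7  ** P1@[1:6],P2@[5:6]
[7] read 'b'  n7⇒n1 (fail-walked)  ** P0@[7:7]
[8] read 'a'  n1⇒n0 (fail-walked)
[9] read 'b'  n0⇒n1  ** P0@[9:9]
[10] read 'c'  n1⇒n2 (fail-walked)
[11] read 'd'  n2⇒n3
[12] read 'a'  n3⇒n4
[13] read 'd'  n4⇒n5
[14] read 'c'  n5⇒n6
[15] read 'c'  n6⇒n7  ** P1@[10:15],P2@[14:15]
[16] read 'b'  n7⇒n1 (fail-walked)  ** P0@[16:16]
[17] read 'b'  n1⇒n1 (fail-walked)  ** P0@[17:17]
[18] read 'd'  n1⇒n0 (fail-walked)
[19] read 'c'  n0⇒n2
[20] read 'c'  n2⇒n8  ** P2@[19:20]
[21] read 'c'  n8⇒n8 (fail-walked)  ** P2@[20:21]
[22] read 'd'  n8⇒n3 (fail-walked)
[23] read 'a'  n3⇒n4
[24] read 'd'  n4⇒n5
[25] read 'c'  n5⇒n6
[26] read 'c'  n6⇒n7  ** P1@[21:26],P2@[25:26]
[27] read 'b'  n7⇒n1 (fail-walked)  ** P0@[27:27]
[28] read 'b'  n1⇒n1 (fail-walked)  ** P0@[28:28]
[29] read 'd'  n1⇒n0 (fail-walked)
[30] read 'b'  n0⇒n1  ** P0@[30:30]
[31] read 'd'  n1⇒n0 (fail-walked)
[32] read 'c'  n0⇒n2
[33] read 'd'  n2⇒n3
[34] read 'a'  n3⇒n4
[35] read 'd'  n4⇒n5
[36] read 'c'  n5⇒n6
[37] read 'c'  n6⇒n7  ** P1@[32:37],P2@[36:37]
[38] read 'c'  n7⇒n8 (fail-walked)  ** P2@[37:38]
[39] read 'd'  n8⇒n3 (fail-walked)
[40] read 'a'  n3⇒n4
[41] read 'd'  n4⇒n5
[42] read 'c'  n5⇒n6
[43] read 'c'  n6⇒n7  ** P1@[38:43],P2@[42:43]
[44] read 'a'  n7⇒n0 (fail-walked)
[45] read 'a'  n0⇒n0
[46] read 'c'  n0⇒n2
[47] read 'c'  n2⇒n8  ** P2@[46:47]
[48] read 'b'  n8⇒n1 (fail-walked)  ** P0@[48:48]
[49] read 'c'  n1⇒n2 (fail-walked)
[50] read 'c'  n2⇒n8  ** P2@[49:50]
[51] read 'c'  n8⇒n8 (fail-walked)  ** P2@[50:51]
[52] read 'd'  n8⇒n3 (fail-walked)
[53] read 'c'  n3⇒n2 (fail-walked)
[54] read 'c'  n2⇒n8  ** P2@[53:54]
[55] read 'd'  n8⇒n3 (fail-walked)
[56] read 'b'  n3⇒n1 (fail-walked)  ** P0@[56:56]
[57] read 'b'  n1⇒n1 (fail-walked)  ** P0@[57:57]
[58] read 'c'  n1⇒n2 (fail-walked)
[59] read 'c'  n2⇒n8  ** P2@[58:59]
[60] read 'd'  n8⇒n3 (fail-walked)
[61] read 'd'  n3⇒n0 (fail-walked)
[62] read 'a'  n0⇒n0
[63] read 'b'  n0⇒n1  ** P0@[63:63]
[64] read 'c'  n1⇒n2 (fail-walked)
[65] read 'd'  n2⇒n3
[66] read 'a'  n3⇒n4
[67] read 'd'  n4⇒n5
[68] read 'c'  n5⇒n6
[69] read 'c'  n6⇒n7  ** P1@[64:69],P2@[68:69]
[70] read 'c'  n7⇒n8 (fail-walked)  ** P2@[69:70]
[71] read 'b'  n8⇒n1 (fail-walked)  ** P0@[71:71]
[72] read 'a'  n1⇒n0 (fail-walked)

Result: [[6,1],[6,2],[7,0],[9,0],[15,1],[15,2],[16,0],[17,0],[20,2],[21,2],[26,1],[26,2],[27,0],[28,0],[30,0],[37,1],[37,2],[38,2],[43,1],[43,2],[47,2],[48,0],[50,2],[51,2],[54,2],[56,0],[57,0],[59,2],[63,0],[69,1],[69,2],[70,2],[71,0]]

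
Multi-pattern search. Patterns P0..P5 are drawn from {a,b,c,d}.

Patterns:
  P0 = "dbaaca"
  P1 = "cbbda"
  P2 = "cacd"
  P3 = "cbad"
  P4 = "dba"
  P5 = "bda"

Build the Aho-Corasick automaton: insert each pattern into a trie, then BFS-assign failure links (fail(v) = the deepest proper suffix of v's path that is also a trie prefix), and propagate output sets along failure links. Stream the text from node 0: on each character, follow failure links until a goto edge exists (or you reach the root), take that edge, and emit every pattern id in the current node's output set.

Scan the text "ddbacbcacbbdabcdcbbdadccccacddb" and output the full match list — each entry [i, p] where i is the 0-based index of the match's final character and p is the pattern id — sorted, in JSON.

Build:
Trie nodes:
  0='ε' goto b→17 c→7 d→1
  1='d' goto b→2
  2='db' goto a→3
  3='dba' goto a→4  ←P4
  4='dbaa' goto c→5
  5='dbaac' goto a→6
  6='dbaaca' goto ·  ←P0
  7='c' goto a→12 b→8
  8='cb' goto a→15 b→9
  9='cbb' goto d→10
  10='cbbd' goto a→11
  11='cbbda' goto ·  ←P1
  12='ca' goto c→13
  13='cac' goto d→14
  14='cacd' goto ·  ←P2
  15='cba' goto d→16
  16='cbad' goto ·  ←P3
  17='b' goto d→18
  18='bd' goto a→19
  19='bda' goto ·  ←P5

Failure links (BFS by depth):
  fail(1) 'd': from fail(0)=0 chase 'd': 0 ⇒ 0;  out=∅∪out(0)=∅
  fail(7) 'c': from fail(0)=0 chase 'c': 0 ⇒ 0;  out=∅∪out(0)=∅
  fail(17) 'b': from fail(0)=0 chase 'b': 0 ⇒ 0;  out=∅∪out(0)=∅
  fail(2) 'db': from fail(1)=0 chase 'b': 0 ⇒ 17;  out=∅∪out(17)=∅
  fail(8) 'cb': from fail(7)=0 chase 'b': 0 ⇒ 17;  out=∅∪out(17)=∅
  fail(12) 'ca': from fail(7)=0 chase 'a': 0 ⇒ 0;  out=∅∪out(0)=∅
  fail(18) 'bd': from fail(17)=0 chase 'd': 0 ⇒ 1;  out=∅∪out(1)=∅
  fail(3) 'dba': from fail(2)=17 chase 'a': 17→0 ⇒ 0;  out={4}∪out(0)={4}
  fail(9) 'cbb': from fail(8)=17 chase 'b': 17→0 ⇒ 17;  out=∅∪out(17)=∅
  fail(13) 'cac': from fail(12)=0 chase 'c': 0 ⇒ 7;  out=∅∪out(7)=∅
  fail(15) 'cba': from fail(8)=17 chase 'a': 17→0 ⇒ 0;  out=∅∪out(0)=∅
  fail(19) 'bda': from fail(18)=1 chase 'a': 1→0 ⇒ 0;  out={5}∪out(0)={5}
  fail(4) 'dbaa': from fail(3)=0 chase 'a': 0 ⇒ 0;  out=∅∪out(0)=∅
  fail(10) 'cbbd': from fail(9)=17 chase 'd': 17 ⇒ 18;  out=∅∪out(18)=∅
  fail(14) 'cacd': from fail(13)=7 chase 'd': 7→0 ⇒ 1;  out={2}∪out(1)={2}
  fail(16) 'cbad': from fail(15)=0 chase 'd': 0 ⇒ 1;  out={3}∪out(1)={3}
  fail(5) 'dbaac': from fail(4)=0 chase 'c': 0 ⇒ 7;  out=∅∪out(7)=∅
  fail(11) 'cbbda': from fail(10)=18 chase 'a': 18 ⇒ 19;  out={1}∪out(19)={1,5}
  fail(6) 'dbaaca': from fail(5)=7 chase 'a': 7 ⇒ 12;  out={0}∪out(12)={0}

Scan:
[0] read 'd'  n0⇒n1
[1] read 'd'  n1⇒n1 ·f
[2] read 'b'  n1⇒n2
[3] read 'a'  n2⇒n3  emit P4@[1:3]
[4] read 'c'  n3⇒n7 ·f
[5] read 'b'  n7⇒n8
[6] read 'c'  n8⇒n7 ·f
[7] read 'a'  n7⇒n12
[8] read 'c'  n12⇒n13
[9] read 'b'  n13⇒n8 ·f
[10] read 'b'  n8⇒n9
[11] read 'd'  n9⇒n10
[12] read 'a'  n10⇒n11  emit P1@[8:12],P5@[10:12]
[13] read 'b'  n11⇒n17 ·f
[14] read 'c'  n17⇒n7 ·f
[15] read 'd'  n7⇒n1 ·f
[16] read 'c'  n1⇒n7 ·f
[17] read 'b'  n7⇒n8
[18] read 'b'  n8⇒n9
[19] read 'd'  n9⇒n10
[20] read 'a'  n10⇒n11  emit P1@[16:20],P5@[18:20]
[21] read 'd'  n11⇒n1 ·f
[22] read 'c'  n1⇒n7 ·f
[23] read 'c'  n7⇒n7 ·f
[24] read 'c'  n7⇒n7 ·f
[25] read 'c'  n7⇒n7 ·f
[26] read 'a'  n7⇒n12
[27] read 'c'  n12⇒n13
[28] read 'd'  n13⇒n14  emit P2@[25:28]
[29] read 'd'  n14⇒n1 ·f
[30] read 'b'  n1⇒n2

Matches: [[3,4],[12,1],[12,5],[20,1],[20,5],[28,2]]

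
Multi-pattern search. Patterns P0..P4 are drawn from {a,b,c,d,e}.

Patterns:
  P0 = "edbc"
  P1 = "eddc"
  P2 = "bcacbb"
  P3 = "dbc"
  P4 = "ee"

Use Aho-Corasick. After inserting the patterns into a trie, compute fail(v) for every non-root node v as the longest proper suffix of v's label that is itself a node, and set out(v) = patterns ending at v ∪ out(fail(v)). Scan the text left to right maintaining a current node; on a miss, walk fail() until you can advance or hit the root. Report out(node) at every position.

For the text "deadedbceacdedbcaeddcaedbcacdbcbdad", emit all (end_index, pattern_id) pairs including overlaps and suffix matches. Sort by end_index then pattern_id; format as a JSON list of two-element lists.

Build automaton:
Trie (insert patterns):
  0='ε' goto b→7 d→13 e→1
  1='e' goto d→2 e→16
  2='ed' goto b→3 d→5
  3='edb' goto c→4
  4='edbc' goto ·  ←P0
  5='edd' goto c→6
  6='eddc' goto ·  ←P1
  7='b' goto c→8
  8='bc' goto a→9
  9='bca' goto c→10
  10='bcac' goto b→11
  11='bcacb' goto b→12
  12='bcacbb' goto ·  ←P2
  13='d' goto b→14
  14='db' goto c→15
  15='dbc' goto ·  ←P3
  16='ee' goto ·  ←P4

BFS fail/out derivation:
  fail(1) 'e': from fail(0)=0 chase 'e': 0 ⇒ 0;  out=∅∪out(0)=∅
  fail(7) 'b': from fail(0)=0 chase 'b': 0 ⇒ 0;  out=∅∪out(0)=∅
  fail(13) 'd': from fail(0)=0 chase 'd': 0 ⇒ 0;  out=∅∪out(0)=∅
  fail(2) 'ed': from fail(1)=0 chase 'd': 0 ⇒ 13;  out=∅∪out(13)=∅
  fail(8) 'bc': from fail(7)=0 chase 'c': 0 ⇒ 0;  out=∅∪out(0)=∅
  fail(14) 'db': from fail(13)=0 chase 'b': 0 ⇒ 7;  out=∅∪out(7)=∅
  fail(16) 'ee': from fail(1)=0 chase 'e': 0 ⇒ 1;  out={4}∪out(1)={4}
  fail(3) 'edb': from fail(2)=13 chase 'b': 13 ⇒ 14;  out=∅∪out(14)=∅
  fail(5) 'edd': from fail(2)=13 chase 'd': 13→0 ⇒ 13;  out=∅∪out(13)=∅
  fail(9) 'bca': from fail(8)=0 chase 'a': 0 ⇒ 0;  out=∅∪out(0)=∅
  fail(15) 'dbc': from fail(14)=7 chase 'c': 7 ⇒ 8;  out={3}∪out(8)={3}
  fail(4) 'edbc': from fail(3)=14 chase 'c': 14 ⇒ 15;  out={0}∪out(15)={0,3}
  fail(6) 'eddc': from fail(5)=13 chase 'c': 13→0 ⇒ 0;  out={1}∪out(0)={1}
  fail(10) 'bcac': from fail(9)=0 chase 'c': 0 ⇒ 0;  out=∅∪out(0)=∅
  fail(11) 'bcacb': from fail(10)=0 chase 'b': 0 ⇒ 7;  out=∅∪out(7)=∅
  fail(12) 'bcacbb': from fail(11)=7 chase 'b': 7→0 ⇒ 7;  out={2}∪out(7)={2}

Scan:
pos 0 'd': at 13
pos 1 'e': at 1 (fail-walked)
pos 2 'a': at 0 (fail-walked)
pos 3 'd': at 13
pos 4 'e': at 1 (fail-walked)
pos 5 'd': at 2
pos 6 'b': at 3
pos 7 'c': at 4  ** P0@[4:7],P3@[5:7]
pos 8 'e': at 1 (fail-walked)
pos 9 'a': at 0 (fail-walked)
pos 10 'c': at 0
pos 11 'd': at 13
pos 12 'e': at 1 (fail-walked)
pos 13 'd': at 2
pos 14 'b': at 3
pos 15 'c': at 4  ** P0@[12:15],P3@[13:15]
pos 16 'a': at 9 (fail-walked)
pos 17 'e': at 1 (fail-walked)
pos 18 'd': at 2
pos 19 'd': at 5
pos 20 'c': at 6  ** P1@[17:20]
pos 21 'a': at 0 (fail-walked)
pos 22 'e': at 1
pos 23 'd': at 2
pos 24 'b': at 3
pos 25 'c': at 4  ** P0@[22:25],P3@[23:25]
pos 26 'a': at 9 (fail-walked)
pos 27 'c': at 10
pos 28 'd': at 13 (fail-walked)
pos 29 'b': at 14
pos 30 'c': at 15  ** P3@[28:30]
pos 31 'b': at 7 (fail-walked)
pos 32 'd': at 13 (fail-walked)
pos 33 'a': at 0 (fail-walked)
pos 34 'd': at 13

All matches (sorted): [[7,0],[7,3],[15,0],[15,3],[20,1],[25,0],[25,3],[30,3]]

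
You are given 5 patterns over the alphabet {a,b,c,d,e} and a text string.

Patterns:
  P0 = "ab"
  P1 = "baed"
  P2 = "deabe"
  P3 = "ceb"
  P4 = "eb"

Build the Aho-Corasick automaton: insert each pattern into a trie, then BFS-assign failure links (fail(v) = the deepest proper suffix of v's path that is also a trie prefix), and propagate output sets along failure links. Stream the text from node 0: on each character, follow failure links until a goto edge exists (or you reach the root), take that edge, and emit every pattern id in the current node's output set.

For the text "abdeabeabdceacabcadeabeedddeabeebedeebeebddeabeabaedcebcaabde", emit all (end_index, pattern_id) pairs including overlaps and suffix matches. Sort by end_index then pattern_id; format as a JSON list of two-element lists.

Construct AC machine:
Trie (insert patterns):
  n0 'ε': a→1 b→3 c→12 d→7 e→15
  n1 'a': b→2
  n2 'ab': ·  [P0 ends]
  n3 'b': a→4
  n4 'ba': e→5
  n5 'bae': d→6
  n6 'baed': ·  [P1 ends]
  n7 'd': e→8
  n8 'de': a→9
  n9 'dea': b→10
  n10 'deab': e→11
  n11 'deabe': ·  [P2 ends]
  n12 'c': e→13
  n13 'ce': b→14
  n14 'ceb': ·  [P3 ends]
  n15 'e': b→16
  n16 'eb': ·  [P4 ends]

BFS fail/out derivation:
  n1('a'): parent n0 fail=0; on 'a' 0 → fail=0;  out ∅∪∅=∅
  n3('b'): parent n0 fail=0; on 'b' 0 → fail=0;  out ∅∪∅=∅
  n7('d'): parent n0 fail=0; on 'd' 0 → fail=0;  out ∅∪∅=∅
  n12('c'): parent n0 fail=0; on 'c' 0 → fail=0;  out ∅∪∅=∅
  n15('e'): parent n0 fail=0; on 'e' 0 → fail=0;  out ∅∪∅=∅
  n2('ab'): parent n1 fail=0; on 'b' 0 → fail=3;  out {0}∪∅={0}
  n4('ba'): parent n3 fail=0; on 'a' 0 → fail=1;  out ∅∪∅=∅
  n8('de'): parent n7 fail=0; on 'e' 0 → fail=15;  out ∅∪∅=∅
  n13('ce'): parent n12 fail=0; on 'e' 0 → fail=15;  out ∅∪∅=∅
  n16('eb'): parent n15 fail=0; on 'b' 0 → fail=3;  out {4}∪∅={4}
  n5('bae'): parent n4 fail=1; on 'e' 1→0 → fail=15;  out ∅∪∅=∅
  n9('dea'): parent n8 fail=15; on 'a' 15→0 → fail=1;  out ∅∪∅=∅
  n14('ceb'): parent n13 fail=15; on 'b' 15 → fail=16;  out {3}∪{4}={3,4}
  n6('baed'): parent n5 fail=15; on 'd' 15→0 → fail=7;  out {1}∪∅={1}
  n10('deab'): parent n9 fail=1; on 'b' 1 → fail=2;  out ∅∪{0}={0}
  n11('deabe'): parent n10 fail=2; on 'e' 2→3→0 → fail=15;  out {2}∪∅={2}

Run:
pos 0 'a': at 1
pos 1 'b': at 2  emit P0@[0:1]
pos 2 'd': at 7 (via fail)
pos 3 'e': at 8
pos 4 'a': at 9
pos 5 'b': at 10  emit P0@[4:5]
pos 6 'e': at 11  emit P2@[2:6]
pos 7 'a': at 1 (via fail)
pos 8 'b': at 2  emit P0@[7:8]
pos 9 'd': at 7 (via fail)
pos 10 'c': at 12 (via fail)
pos 11 'e': at 13
pos 12 'a': at 1 (via fail)
pos 13 'c': at 12 (via fail)
pos 14 'a': at 1 (via fail)
pos 15 'b': at 2  emit P0@[14:15]
pos 16 'c': at 12 (via fail)
pos 17 'a': at 1 (via fail)
pos 18 'd': at 7 (via fail)
pos 19 'e': at 8
pos 20 'a': at 9
pos 21 'b': at 10  emit P0@[20:21]
pos 22 'e': at 11  emit P2@[18:22]
pos 23 'e': at 15 (via fail)
pos 24 'd': at 7 (via fail)
pos 25 'd': at 7 (via fail)
pos 26 'd': at 7 (via fail)
pos 27 'e': at 8
pos 28 'a': at 9
pos 29 'b': at 10  emit P0@[28:29]
pos 30 'e': at 11  emit P2@[26:30]
pos 31 'e': at 15 (via fail)
pos 32 'b': at 16  emit P4@[31:32]
pos 33 'e': at 15 (via fail)
pos 34 'd': at 7 (via fail)
pos 35 'e': at 8
pos 36 'e': at 15 (via fail)
pos 37 'b': at 16  emit P4@[36:37]
pos 38 'e': at 15 (via fail)
pos 39 'e': at 15 (via fail)
pos 40 'b': at 16  emit P4@[39:40]
pos 41 'd': at 7 (via fail)
pos 42 'd': at 7 (via fail)
pos 43 'e': at 8
pos 44 'a': at 9
pos 45 'b': at 10  emit P0@[44:45]
pos 46 'e': at 11  emit P2@[42:46]
pos 47 'a': at 1 (via fail)
pos 48 'b': at 2  emit P0@[47:48]
pos 49 'a': at 4 (via fail)
pos 50 'e': at 5
pos 51 'd': at 6  emit P1@[48:51]
pos 52 'c': at 12 (via fail)
pos 53 'e': at 13
pos 54 'b': at 14  emit P3@[52:54],P4@[53:54]
pos 55 'c': at 12 (via fail)
pos 56 'a': at 1 (via fail)
pos 57 'a': at 1 (via fail)
pos 58 'b': at 2  emit P0@[57:58]
pos 59 'd': at 7 (via fail)
pos 60 'e': at 8

Matches: [[1,0],[5,0],[6,2],[8,0],[15,0],[21,0],[22,2],[29,0],[30,2],[32,4],[37,4],[40,4],[45,0],[46,2],[48,0],[51,1],[54,3],[54,4],[58,0]]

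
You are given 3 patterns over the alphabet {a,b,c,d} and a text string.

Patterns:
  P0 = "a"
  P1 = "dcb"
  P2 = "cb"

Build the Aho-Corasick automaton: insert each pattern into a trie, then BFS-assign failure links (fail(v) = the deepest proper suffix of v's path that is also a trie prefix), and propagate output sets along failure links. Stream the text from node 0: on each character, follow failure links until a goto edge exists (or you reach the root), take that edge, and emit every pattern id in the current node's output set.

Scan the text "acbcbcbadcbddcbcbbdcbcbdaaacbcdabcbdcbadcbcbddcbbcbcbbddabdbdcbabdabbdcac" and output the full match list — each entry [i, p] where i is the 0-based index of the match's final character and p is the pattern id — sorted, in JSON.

Build automaton:
Trie nodes:
  n0 'ε': a→1 c→5 d→2
  n1 'a': ·  [P0 ends]
  n2 'd': c→3
  n3 'dc': b→4
  n4 'dcb': ·  [P1 ends]
  n5 'c': b→6
  n6 'cb': ·  [P2 ends]

Failure links (BFS by depth):
  fail(1) 'a': from fail(0)=0 chase 'a': 0 ⇒ 0;  out={0}∪out(0)={0}
  fail(2) 'd': from fail(0)=0 chase 'd': 0 ⇒ 0;  out=∅∪out(0)=∅
  fail(5) 'c': from fail(0)=0 chase 'c': 0 ⇒ 0;  out=∅∪out(0)=∅
  fail(3) 'dc': from fail(2)=0 chase 'c': 0 ⇒ 5;  out=∅∪out(5)=∅
  fail(6) 'cb': from fail(5)=0 chase 'b': 0 ⇒ 0;  out={2}∪out(0)={2}
  fail(4) 'dcb': from fail(3)=5 chase 'b': 5 ⇒ 6;  out={1}∪out(6)={1,2}

Scan:
[0] read 'a'  n0⇒n1  emit P0@[0:0]
[1] read 'c'  n1⇒n5 (via fail)
[2] read 'b'  n5⇒n6  emit P2@[1:2]
[3] read 'c'  n6⇒n5 (via fail)
[4] read 'b'  n5⇒n6  emit P2@[3:4]
[5] read 'c'  n6⇒n5 (via fail)
[6] read 'b'  n5⇒n6  emit P2@[5:6]
[7] read 'a'  n6⇒n1 (via fail)  emit P0@[7:7]
[8] read 'd'  n1⇒n2 (via fail)
[9] read 'c'  n2⇒n3
[10] read 'b'  n3⇒n4  emit P1@[8:10],P2@[9:10]
[11] read 'd'  n4⇒n2 (via fail)
[12] read 'd'  n2⇒n2 (via fail)
[13] read 'c'  n2⇒n3
[14] read 'b'  n3⇒n4  emit P1@[12:14],P2@[13:14]
[15] read 'c'  n4⇒n5 (via fail)
[16] read 'b'  n5⇒n6  emit P2@[15:16]
[17] read 'b'  n6⇒n0 (via fail)
[18] read 'd'  n0⇒n2
[19] read 'c'  n2⇒n3
[20] read 'b'  n3⇒n4  emit P1@[18:20],P2@[19:20]
[21] read 'c'  n4⇒n5 (via fail)
[22] read 'b'  n5⇒n6  emit P2@[21:22]
[23] read 'd'  n6⇒n2 (via fail)
[24] read 'a'  n2⇒n1 (via fail)  emit P0@[24:24]
[25] read 'a'  n1⇒n1 (via fail)  emit P0@[25:25]
[26] read 'a'  n1⇒n1 (via fail)  emit P0@[26:26]
[27] read 'c'  n1⇒n5 (via fail)
[28] read 'b'  n5⇒n6  emit P2@[27:28]
[29] read 'c'  n6⇒n5 (via fail)
[30] read 'd'  n5⇒n2 (via fail)
[31] read 'a'  n2⇒n1 (via fail)  emit P0@[31:31]
[32] read 'b'  n1⇒n0 (via fail)
[33] read 'c'  n0⇒n5
[34] read 'b'  n5⇒n6  emit P2@[33:34]
[35] read 'd'  n6⇒n2 (via fail)
[36] read 'c'  n2⇒n3
[37] read 'b'  n3⇒n4  emit P1@[35:37],P2@[36:37]
[38] read 'a'  n4⇒n1 (via fail)  emit P0@[38:38]
[39] read 'd'  n1⇒n2 (via fail)
[40] read 'c'  n2⇒n3
[41] read 'b'  n3⇒n4  emit P1@[39:41],P2@[40:41]
[42] read 'c'  n4⇒n5 (via fail)
[43] read 'b'  n5⇒n6  emit P2@[42:43]
[44] read 'd'  n6⇒n2 (via fail)
[45] read 'd'  n2⇒n2 (via fail)
[46] read 'c'  n2⇒n3
[47] read 'b'  n3⇒n4  emit P1@[45:47],P2@[46:47]
[48] read 'b'  n4⇒n0 (via fail)
[49] read 'c'  n0⇒n5
[50] read 'b'  n5⇒n6  emit P2@[49:50]
[51] read 'c'  n6⇒n5 (via fail)
[52] read 'b'  n5⇒n6  emit P2@[51:52]
[53] read 'b'  n6⇒n0 (via fail)
[54] read 'd'  n0⇒n2
[55] read 'd'  n2⇒n2 (via fail)
[56] read 'a'  n2⇒n1 (via fail)  emit P0@[56:56]
[57] read 'b'  n1⇒n0 (via fail)
[58] read 'd'  n0⇒n2
[59] read 'b'  n2⇒n0 (via fail)
[60] read 'd'  n0⇒n2
[61] read 'c'  n2⇒n3
[62] read 'b'  n3⇒n4  emit P1@[60:62],P2@[61:62]
[63] read 'a'  n4⇒n1 (via fail)  emit P0@[63:63]
[64] read 'b'  n1⇒n0 (via fail)
[65] read 'd'  n0⇒n2
[66] read 'a'  n2⇒n1 (via fail)  emit P0@[66:66]
[67] read 'b'  n1⇒n0 (via fail)
[68] read 'b'  n0⇒n0
[69] read 'd'  n0⇒n2
[70] read 'c'  n2⇒n3
[71] read 'a'  n3⇒n1 (via fail)  emit P0@[71:71]
[72] read 'c'  n1⇒n5 (via fail)

Result: [[0,0],[2,2],[4,2],[6,2],[7,0],[10,1],[10,2],[14,1],[14,2],[16,2],[20,1],[20,2],[22,2],[24,0],[25,0],[26,0],[28,2],[31,0],[34,2],[37,1],[37,2],[38,0],[41,1],[41,2],[43,2],[47,1],[47,2],[50,2],[52,2],[56,0],[62,1],[62,2],[63,0],[66,0],[71,0]]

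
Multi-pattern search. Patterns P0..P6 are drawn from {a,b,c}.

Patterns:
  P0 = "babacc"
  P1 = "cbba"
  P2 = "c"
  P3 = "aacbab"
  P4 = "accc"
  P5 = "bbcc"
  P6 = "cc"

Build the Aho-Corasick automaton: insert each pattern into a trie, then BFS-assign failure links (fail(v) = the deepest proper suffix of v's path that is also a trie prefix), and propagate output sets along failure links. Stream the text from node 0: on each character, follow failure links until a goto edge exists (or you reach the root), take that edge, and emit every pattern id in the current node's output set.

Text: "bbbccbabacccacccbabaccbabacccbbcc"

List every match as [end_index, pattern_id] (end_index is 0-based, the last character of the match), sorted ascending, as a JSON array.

Build automaton:
Trie nodes:
  0='ε' goto a→11 b→1 c→7
  1='b' goto a→2 b→20
  2='ba' goto b→3
  3='bab' goto a→4
  4='baba' goto c→5
  5='babac' goto c→6
  6='babacc' goto ·  [P0 ends]
  7='c' goto b→8 c→23  [P2 ends]
  8='cb' goto b→9
  9='cbb' goto a→10
  10='cbba' goto ·  [P1 ends]
  11='a' goto a→12 c→17
  12='aa' goto c→13
  13='aac' goto b→14
  14='aacb' goto a→15
  15='aacba' goto b→16
  16='aacbab' goto ·  [P3 ends]
  17='ac' goto c→18
  18='acc' goto c→19
  19='accc' goto ·  [P4 ends]
  20='bb' goto c→21
  21='bbc' goto c→22
  22='bbcc' goto ·  [P5 ends]
  23='cc' goto ·  [P6 ends]

BFS fail/out derivation:
  n1('b'): parent n0 fail=0; on 'b' 0 → fail=0;  out ∅∪∅=∅
  n7('c'): parent n0 fail=0; on 'c' 0 → fail=0;  out {2}∪∅={2}
  n11('a'): parent n0 fail=0; on 'a' 0 → fail=0;  out ∅∪∅=∅
  n2('ba'): parent n1 fail=0; on 'a' 0 → fail=11;  out ∅∪∅=∅
  n8('cb'): parent n7 fail=0; on 'b' 0 → fail=1;  out ∅∪∅=∅
  n12('aa'): parent n11 fail=0; on 'a' 0 → fail=11;  out ∅∪∅=∅
  n17('ac'): parent n11 fail=0; on 'c' 0 → fail=7;  out ∅∪{2}={2}
  n20('bb'): parent n1 fail=0; on 'b' 0 → fail=1;  out ∅∪∅=∅
  n23('cc'): parent n7 fail=0; on 'c' 0 → fail=7;  out {6}∪{2}={2,6}
  n3('bab'): parent n2 fail=11; on 'b' 11→0 → fail=1;  out ∅∪∅=∅
  n9('cbb'): parent n8 fail=1; on 'b' 1 → fail=20;  out ∅∪∅=∅
  n13('aac'): parent n12 fail=11; on 'c' 11 → fail=17;  out ∅∪{2}={2}
  n18('acc'): parent n17 fail=7; on 'c' 7 → fail=23;  out ∅∪{2,6}={2,6}
  n21('bbc'): parent n20 fail=1; on 'c' 1→0 → fail=7;  out ∅∪{2}={2}
  n4('baba'): parent n3 fail=1; on 'a' 1 → fail=2;  out ∅∪∅=∅
  n10('cbba'): parent n9 fail=20; on 'a' 20→1 → fail=2;  out {1}∪∅={1}
  n14('aacb'): parent n13 fail=17; on 'b' 17→7 → fail=8;  out ∅∪∅=∅
  n19('accc'): parent n18 fail=23; on 'c' 23→7 → fail=23;  out {4}∪{2,6}={2,4,6}
  n22('bbcc'): parent n21 fail=7; on 'c' 7 → fail=23;  out {5}∪{2,6}={2,5,6}
  n5('babac'): parent n4 fail=2; on 'c' 2→11 → fail=17;  out ∅∪{2}={2}
  n15('aacba'): parent n14 fail=8; on 'a' 8→1 → fail=2;  out ∅∪∅=∅
  n6('babacc'): parent n5 fail=17; on 'c' 17 → fail=18;  out {0}∪{2,6}={0,2,6}
  n16('aacbab'): parent n15 fail=2; on 'b' 2 → fail=3;  out {3}∪∅={3}

Text stream:
[0] read 'b'  n0⇒n1
[1] read 'b'  n1⇒n20
[2] read 'b'  n20⇒n20 (fail-walked)
[3] read 'c'  n20⇒n21  emit P2@[3:3]
[4] read 'c'  n21⇒n22  emit P2@[4:4],P5@[1:4],P6@[3:4]
[5] read 'b'  n22⇒n8 (fail-walked)
[6] read 'a'  n8⇒n2 (fail-walked)
[7] read 'b'  n2⇒n3
[8] read 'a'  n3⇒n4
[9] read 'c'  n4⇒n5  emit P2@[9:9]
[10] read 'c'  n5⇒n6  emit P0@[5:10],P2@[10:10],P6@[9:10]
[11] read 'c'  n6⇒n19 (fail-walked)  emit P2@[11:11],P4@[8:11],P6@[10:11]
[12] read 'a'  n19⇒n11 (fail-walked)
[13] read 'c'  n11⇒n17  emit P2@[13:13]
[14] read 'c'  n17⇒n18  emit P2@[14:14],P6@[13:14]
[15] read 'c'  n18⇒n19  emit P2@[15:15],P4@[12:15],P6@[14:15]
[16] read 'b'  n19⇒n8 (fail-walked)
[17] read 'a'  n8⇒n2 (fail-walked)
[18] read 'b'  n2⇒n3
[19] read 'a'  n3⇒n4
[20] read 'c'  n4⇒n5  emit P2@[20:20]
[21] read 'c'  n5⇒n6  emit P0@[16:21],P2@[21:21],P6@[20:21]
[22] read 'b'  n6⇒n8 (fail-walked)
[23] read 'a'  n8⇒n2 (fail-walked)
[24] read 'b'  n2⇒n3
[25] read 'a'  n3⇒n4
[26] read 'c'  n4⇒n5  emit P2@[26:26]
[27] read 'c'  n5⇒n6  emit P0@[22:27],P2@[27:27],P6@[26:27]
[28] read 'c'  n6⇒n19 (fail-walked)  emit P2@[28:28],P4@[25:28],P6@[27:28]
[29] read 'b'  n19⇒n8 (fail-walked)
[30] read 'b'  n8⇒n9
[31] read 'c'  n9⇒n21 (fail-walked)  emit P2@[31:31]
[32] read 'c'  n21⇒n22  emit P2@[32:32],P5@[29:32],P6@[31:32]

Result: [[3,2],[4,2],[4,5],[4,6],[9,2],[10,0],[10,2],[10,6],[11,2],[11,4],[11,6],[13,2],[14,2],[14,6],[15,2],[15,4],[15,6],[20,2],[21,0],[21,2],[21,6],[26,2],[27,0],[27,2],[27,6],[28,2],[28,4],[28,6],[31,2],[32,2],[32,5],[32,6]]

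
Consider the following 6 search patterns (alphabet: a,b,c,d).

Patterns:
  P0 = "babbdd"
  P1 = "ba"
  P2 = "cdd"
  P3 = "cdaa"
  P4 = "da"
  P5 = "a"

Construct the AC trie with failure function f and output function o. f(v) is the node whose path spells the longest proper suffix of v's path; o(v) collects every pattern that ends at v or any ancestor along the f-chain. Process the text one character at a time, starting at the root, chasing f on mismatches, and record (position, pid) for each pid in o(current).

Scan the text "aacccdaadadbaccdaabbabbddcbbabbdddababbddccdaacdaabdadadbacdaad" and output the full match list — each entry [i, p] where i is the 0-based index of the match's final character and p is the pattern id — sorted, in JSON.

Build automaton:
Trie (insert patterns):
  0='ε' goto a→14 b→1 c→7 d→12
  1='b' goto a→2
  2='ba' goto b→3  [P1 ends]
  3='bab' goto b→4
  4='babb' goto d→5
  5='babbd' goto d→6
  6='babbdd' goto ·  [P0 ends]
  7='c' goto d→8
  8='cd' goto a→10 d→9
  9='cdd' goto ·  [P2 ends]
  10='cda' goto a→11
  11='cdaa' goto ·  [P3 ends]
  12='d' goto a→13
  13='da' goto ·  [P4 ends]
  14='a' goto ·  [P5 ends]

Failure links (BFS by depth):
  n1('b'): parent n0 fail=0; on 'b' 0 → fail=0;  out ∅∪∅=∅
  n7('c'): parent n0 fail=0; on 'c' 0 → fail=0;  out ∅∪∅=∅
  n12('d'): parent n0 fail=0; on 'd' 0 → fail=0;  out ∅∪∅=∅
  n14('a'): parent n0 fail=0; on 'a' 0 → fail=0;  out {5}∪∅={5}
  n2('ba'): parent n1 fail=0; on 'a' 0 → fail=14;  out {1}∪{5}={1,5}
  n8('cd'): parent n7 fail=0; on 'd' 0 → fail=12;  out ∅∪∅=∅
  n13('da'): parent n12 fail=0; on 'a' 0 → fail=14;  out {4}∪{5}={4,5}
  n3('bab'): parent n2 fail=14; on 'b' 14→0 → fail=1;  out ∅∪∅=∅
  n9('cdd'): parent n8 fail=12; on 'd' 12→0 → fail=12;  out {2}∪∅={2}
  n10('cda'): parent n8 fail=12; on 'a' 12 → fail=13;  out ∅∪{4,5}={4,5}
  n4('babb'): parent n3 fail=1; on 'b' 1→0 → fail=1;  out ∅∪∅=∅
  n11('cdaa'): parent n10 fail=13; on 'a' 13→14→0 → fail=14;  out {3}∪{5}={3,5}
  n5('babbd'): parent n4 fail=1; on 'd' 1→0 → fail=12;  out ∅∪∅=∅
  n6('babbdd'): parent n5 fail=12; on 'd' 12→0 → fail=12;  out {0}∪∅={0}

Text stream:
i=0 'a': node 0→14  emit P5@[0:0]
i=1 'a': node 14→14 ·f  emit P5@[1:1]
i=2 'c': node 14→7 ·f
i=3 'c': node 7→7 ·f
i=4 'c': node 7→7 ·f
i=5 'd': node 7→8
i=6 'a': node 8→10  emit P4@[5:6],P5@[6:6]
i=7 'a': node 10→11  emit P3@[4:7],P5@[7:7]
i=8 'd': node 11→12 ·f
i=9 'a': node 12→13  emit P4@[8:9],P5@[9:9]
i=10 'd': node 13→12 ·f
i=11 'b': node 12→1 ·f
i=12 'a': node 1→2  emit P1@[11:12],P5@[12:12]
i=13 'c': node 2→7 ·f
i=14 'c': node 7→7 ·f
i=15 'd': node 7→8
i=16 'a': node 8→10  emit P4@[15:16],P5@[16:16]
i=17 'a': node 10→11  emit P3@[14:17],P5@[17:17]
i=18 'b': node 11→1 ·f
i=19 'b': node 1→1 ·f
i=20 'a': node 1→2  emit P1@[19:20],P5@[20:20]
i=21 'b': node 2→3
i=22 'b': node 3→4
i=23 'd': node 4→5
i=24 'd': node 5→6  emit P0@[19:24]
i=25 'c': node 6→7 ·f
i=26 'b': node 7→1 ·f
i=27 'b': node 1→1 ·f
i=28 'a': node 1→2  emit P1@[27:28],P5@[28:28]
i=29 'b': node 2→3
i=30 'b': node 3→4
i=31 'd': node 4→5
i=32 'd': node 5→6  emit P0@[27:32]
i=33 'd': node 6→12 ·f
i=34 'a': node 12→13  emit P4@[33:34],P5@[34:34]
i=35 'b': node 13→1 ·f
i=36 'a': node 1→2  emit P1@[35:36],P5@[36:36]
i=37 'b': node 2→3
i=38 'b': node 3→4
i=39 'd': node 4→5
i=40 'd': node 5→6  emit P0@[35:40]
i=41 'c': node 6→7 ·f
i=42 'c': node 7→7 ·f
i=43 'd': node 7→8
i=44 'a': node 8→10  emit P4@[43:44],P5@[44:44]
i=45 'a': node 10→11  emit P3@[42:45],P5@[45:45]
i=46 'c': node 11→7 ·f
i=47 'd': node 7→8
i=48 'a': node 8→10  emit P4@[47:48],P5@[48:48]
i=49 'a': node 10→11  emit P3@[46:49],P5@[49:49]
i=50 'b': node 11→1 ·f
i=51 'd': node 1→12 ·f
i=52 'a': node 12→13  emit P4@[51:52],P5@[52:52]
i=53 'd': node 13→12 ·f
i=54 'a': node 12→13  emit P4@[53:54],P5@[54:54]
i=55 'd': node 13→12 ·f
i=56 'b': node 12→1 ·f
i=57 'a': node 1→2  emit P1@[56:57],P5@[57:57]
i=58 'c': node 2→7 ·f
i=59 'd': node 7→8
i=60 'a': node 8→10  emit P4@[59:60],P5@[60:60]
i=61 'a': node 10→11  emit P3@[58:61],P5@[61:61]
i=62 'd': node 11→12 ·f

Result: [[0,5],[1,5],[6,4],[6,5],[7,3],[7,5],[9,4],[9,5],[12,1],[12,5],[16,4],[16,5],[17,3],[17,5],[20,1],[20,5],[24,0],[28,1],[28,5],[32,0],[34,4],[34,5],[36,1],[36,5],[40,0],[44,4],[44,5],[45,3],[45,5],[48,4],[48,5],[49,3],[49,5],[52,4],[52,5],[54,4],[54,5],[57,1],[57,5],[60,4],[60,5],[61,3],[61,5]]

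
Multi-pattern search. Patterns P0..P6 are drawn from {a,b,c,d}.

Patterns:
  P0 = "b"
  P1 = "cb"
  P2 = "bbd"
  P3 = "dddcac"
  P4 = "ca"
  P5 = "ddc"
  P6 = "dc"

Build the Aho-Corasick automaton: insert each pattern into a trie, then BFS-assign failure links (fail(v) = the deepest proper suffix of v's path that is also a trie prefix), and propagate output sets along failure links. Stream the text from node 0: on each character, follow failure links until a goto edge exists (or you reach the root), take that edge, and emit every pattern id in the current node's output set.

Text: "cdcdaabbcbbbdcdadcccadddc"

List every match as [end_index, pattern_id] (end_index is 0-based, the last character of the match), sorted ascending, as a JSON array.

Construct AC machine:
Trie nodes:
  0='ε' goto b→1 c→2 d→6
  1='b' goto b→4  ←P0
  2='c' goto a→12 b→3
  3='cb' goto ·  ←P1
  4='bb' goto d→5
  5='bbd' goto ·  ←P2
  6='d' goto c→14 d→7
  7='dd' goto c→13 d→8
  8='ddd' goto c→9
  9='dddc' goto a→10
  10='dddca' goto c→11
  11='dddcac' goto ·  ←P3
  12='ca' goto ·  ←P4
  13='ddc' goto ·  ←P5
  14='dc' goto ·  ←P6

BFS fail/out derivation:
  fail(1) 'b': from fail(0)=0 chase 'b': 0 ⇒ 0;  out={0}∪out(0)={0}
  fail(2) 'c': from fail(0)=0 chase 'c': 0 ⇒ 0;  out=∅∪out(0)=∅
  fail(6) 'd': from fail(0)=0 chase 'd': 0 ⇒ 0;  out=∅∪out(0)=∅
  fail(3) 'cb': from fail(2)=0 chase 'b': 0 ⇒ 1;  out={1}∪out(1)={0,1}
  fail(4) 'bb': from fail(1)=0 chase 'b': 0 ⇒ 1;  out=∅∪out(1)={0}
  fail(7) 'dd': from fail(6)=0 chase 'd': 0 ⇒ 6;  out=∅∪out(6)=∅
  fail(12) 'ca': from fail(2)=0 chase 'a': 0 ⇒ 0;  out={4}∪out(0)={4}
  fail(14) 'dc': from fail(6)=0 chase 'c': 0 ⇒ 2;  out={6}∪out(2)={6}
  fail(5) 'bbd': from fail(4)=1 chase 'd': 1→0 ⇒ 6;  out={2}∪out(6)={2}
  fail(8) 'ddd': from fail(7)=6 chase 'd': 6 ⇒ 7;  out=∅∪out(7)=∅
  fail(13) 'ddc': from fail(7)=6 chase 'c': 6 ⇒ 14;  out={5}∪out(14)={5,6}
  fail(9) 'dddc': from fail(8)=7 chase 'c': 7 ⇒ 13;  out=∅∪out(13)={5,6}
  fail(10) 'dddca': from fail(9)=13 chase 'a': 13→14→2 ⇒ 12;  out=∅∪out(12)={4}
  fail(11) 'dddcac': from fail(10)=12 chase 'c': 12→0 ⇒ 2;  out={3}∪out(2)={3}

Text stream:
i=0 'c': node 0→2
i=1 'd': node 2→6 ·f
i=2 'c': node 6→14  → match P6@[1:2]
i=3 'd': node 14→6 ·f
i=4 'a': node 6→0 ·f
i=5 'a': node 0→0
i=6 'b': node 0→1  → match P0@[6:6]
i=7 'b': node 1→4  → match P0@[7:7]
i=8 'c': node 4→2 ·f
i=9 'b': node 2→3  → match P0@[9:9],P1@[8:9]
i=10 'b': node 3→4 ·f  → match P0@[10:10]
i=11 'b': node 4→4 ·f  → match P0@[11:11]
i=12 'd': node 4→5  → match P2@[10:12]
i=13 'c': node 5→14 ·f  → match P6@[12:13]
i=14 'd': node 14→6 ·f
i=15 'a': node 6→0 ·f
i=16 'd': node 0→6
i=17 'c': node 6→14  → match P6@[16:17]
i=18 'c': node 14→2 ·f
i=19 'c': node 2→2 ·f
i=20 'a': node 2→12  → match P4@[19:20]
i=21 'd': node 12→6 ·f
i=22 'd': node 6→7
i=23 'd': node 7→8
i=24 'c': node 8→9  → match P5@[22:24],P6@[23:24]

Result: [[2,6],[6,0],[7,0],[9,0],[9,1],[10,0],[11,0],[12,2],[13,6],[17,6],[20,4],[24,5],[24,6]]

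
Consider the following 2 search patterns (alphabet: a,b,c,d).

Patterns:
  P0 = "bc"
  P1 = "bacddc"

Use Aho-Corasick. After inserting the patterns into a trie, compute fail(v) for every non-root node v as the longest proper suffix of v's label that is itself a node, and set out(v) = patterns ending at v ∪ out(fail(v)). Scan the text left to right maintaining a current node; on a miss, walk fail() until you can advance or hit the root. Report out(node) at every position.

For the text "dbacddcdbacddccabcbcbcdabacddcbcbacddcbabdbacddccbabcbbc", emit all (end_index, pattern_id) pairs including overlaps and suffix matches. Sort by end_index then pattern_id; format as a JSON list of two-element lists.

Build automaton:
Trie (insert patterns):
  n0 'ε': b→1
  n1 'b': a→3 c→2
  n2 'bc': ·  [P0 ends]
  n3 'ba': c→4
  n4 'bac': d→5
  n5 'bacd': d→6
  n6 'bacdd': c→7
  n7 'bacddc': ·  [P1 ends]

BFS fail/out derivation:
  n1('b'): parent n0 fail=0; on 'b' 0 → fail=0;  out ∅∪∅=∅
  n2('bc'): parent n1 fail=0; on 'c' 0 → fail=0;  out {0}∪∅={0}
  n3('ba'): parent n1 fail=0; on 'a' 0 → fail=0;  out ∅∪∅=∅
  n4('bac'): parent n3 fail=0; on 'c' 0 → fail=0;  out ∅∪∅=∅
  n5('bacd'): parent n4 fail=0; on 'd' 0 → fail=0;  out ∅∪∅=∅
  n6('bacdd'): parent n5 fail=0; on 'd' 0 → fail=0;  out ∅∪∅=∅
  n7('bacddc'): parent n6 fail=0; on 'c' 0 → fail=0;  out {1}∪∅={1}

Scan:
pos 0 'd': at 0
pos 1 'b': at 1
pos 2 'a': at 3
pos 3 'c': at 4
pos 4 'd': at 5
pos 5 'd': at 6
pos 6 'c': at 7  → match P1@[1:6]
pos 7 'd': at 0 (fail-walked)
pos 8 'b': at 1
pos 9 'a': at 3
pos 10 'c': at 4
pos 11 'd': at 5
pos 12 'd': at 6
pos 13 'c': at 7  → match P1@[8:13]
pos 14 'c': at 0 (fail-walked)
pos 15 'a': at 0
pos 16 'b': at 1
pos 17 'c': at 2  → match P0@[16:17]
pos 18 'b': at 1 (fail-walked)
pos 19 'c': at 2  → match P0@[18:19]
pos 20 'b': at 1 (fail-walked)
pos 21 'c': at 2  → match P0@[20:21]
pos 22 'd': at 0 (fail-walked)
pos 23 'a': at 0
pos 24 'b': at 1
pos 25 'a': at 3
pos 26 'c': at 4
pos 27 'd': at 5
pos 28 'd': at 6
pos 29 'c': at 7  → match P1@[24:29]
pos 30 'b': at 1 (fail-walked)
pos 31 'c': at 2  → match P0@[30:31]
pos 32 'b': at 1 (fail-walked)
pos 33 'a': at 3
pos 34 'c': at 4
pos 35 'd': at 5
pos 36 'd': at 6
pos 37 'c': at 7  → match P1@[32:37]
pos 38 'b': at 1 (fail-walked)
pos 39 'a': at 3
pos 40 'b': at 1 (fail-walked)
pos 41 'd': at 0 (fail-walked)
pos 42 'b': at 1
pos 43 'a': at 3
pos 44 'c': at 4
pos 45 'd': at 5
pos 46 'd': at 6
pos 47 'c': at 7  → match P1@[42:47]
pos 48 'c': at 0 (fail-walked)
pos 49 'b': at 1
pos 50 'a': at 3
pos 51 'b': at 1 (fail-walked)
pos 52 'c': at 2  → match P0@[51:52]
pos 53 'b': at 1 (fail-walked)
pos 54 'b': at 1 (fail-walked)
pos 55 'c': at 2  → match P0@[54:55]

All matches (sorted): [[6,1],[13,1],[17,0],[19,0],[21,0],[29,1],[31,0],[37,1],[47,1],[52,0],[55,0]]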